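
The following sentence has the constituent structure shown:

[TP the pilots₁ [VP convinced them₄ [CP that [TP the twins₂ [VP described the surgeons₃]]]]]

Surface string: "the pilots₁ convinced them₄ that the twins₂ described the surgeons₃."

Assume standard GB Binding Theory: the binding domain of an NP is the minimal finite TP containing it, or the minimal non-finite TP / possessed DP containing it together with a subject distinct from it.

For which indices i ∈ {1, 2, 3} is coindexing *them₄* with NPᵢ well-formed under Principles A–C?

*them* is a pronoun, so Principle B applies: it must be free in its binding domain.
Binding domain of *them₄*: the matrix TP, whose subject is the pilots₁.
*the pilots₁* c-commands the pronoun within its binding domain → coindexation would violate Principle B.
*the twins₂*: the pronoun c-commands this R-expression → coindexation would violate Principle C on *the twins₂*.
*the surgeons₃*: the pronoun c-commands this R-expression → coindexation would violate Principle C on *the surgeons₃*.

none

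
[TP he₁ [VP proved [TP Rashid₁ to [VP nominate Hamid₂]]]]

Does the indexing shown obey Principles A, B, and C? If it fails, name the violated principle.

The two coindexed NPs are *he₁* and *Rashid₁*.
*Rashid₁* is an R-expression. Principle C requires it to be free everywhere.
*he₁* c-commands it and carries the same index.
The R-expression is bound → Principle C violation.

Principle C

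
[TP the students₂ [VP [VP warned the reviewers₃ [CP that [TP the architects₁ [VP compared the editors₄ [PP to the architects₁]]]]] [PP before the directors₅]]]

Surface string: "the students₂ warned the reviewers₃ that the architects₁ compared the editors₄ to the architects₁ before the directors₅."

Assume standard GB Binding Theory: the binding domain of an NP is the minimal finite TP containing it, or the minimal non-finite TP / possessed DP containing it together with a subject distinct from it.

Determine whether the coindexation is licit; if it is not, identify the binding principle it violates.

The two coindexed NPs are *the architects₁* (the higher occurrence) and *the architects₁* (the lower occurrence).
*the architects₁* (the lower occurrence) is an R-expression. Principle C requires it to be free everywhere.
*the architects₁* (the higher occurrence) c-commands it and carries the same index.
The R-expression is bound → Principle C violation.

Principle C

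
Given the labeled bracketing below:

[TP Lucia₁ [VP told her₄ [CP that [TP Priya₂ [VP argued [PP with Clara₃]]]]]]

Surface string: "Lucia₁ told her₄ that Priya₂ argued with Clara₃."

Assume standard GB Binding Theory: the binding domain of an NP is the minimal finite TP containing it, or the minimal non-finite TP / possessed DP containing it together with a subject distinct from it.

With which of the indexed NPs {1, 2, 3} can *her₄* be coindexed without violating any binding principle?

none

*her* is a pronoun, so Principle B applies: it must be free in its binding domain.
Binding domain of *her₄*: the matrix TP, whose subject is Lucia₁.
*Lucia₁* c-commands the pronoun within its binding domain → coindexation would violate Principle B.
*Priya₂*: the pronoun c-commands this R-expression → coindexation would violate Principle C on *Priya₂*.
*Clara₃*: the pronoun c-commands this R-expression → coindexation would violate Principle C on *Clara₃*.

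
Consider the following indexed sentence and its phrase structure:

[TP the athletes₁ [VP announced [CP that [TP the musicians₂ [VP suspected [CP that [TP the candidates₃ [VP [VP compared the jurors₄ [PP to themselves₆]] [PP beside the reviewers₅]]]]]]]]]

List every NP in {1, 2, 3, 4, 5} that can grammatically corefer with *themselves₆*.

{3, 4}

*themselves* is an anaphor, so Principle A applies: it must be bound in its binding domain.
Binding domain of *themselves₆*: the embedded TP, whose subject is the candidates₃.
*the athletes₁* c-commands the anaphor but is outside its binding domain → cannot satisfy Principle A.
*the musicians₂* c-commands the anaphor but is outside its binding domain → cannot satisfy Principle A.
*the candidates₃* c-commands the anaphor within its binding domain → licit binder.
*the jurors₄* c-commands the anaphor within its binding domain → licit binder.
*the reviewers₅* does not c-command the anaphor → cannot bind it.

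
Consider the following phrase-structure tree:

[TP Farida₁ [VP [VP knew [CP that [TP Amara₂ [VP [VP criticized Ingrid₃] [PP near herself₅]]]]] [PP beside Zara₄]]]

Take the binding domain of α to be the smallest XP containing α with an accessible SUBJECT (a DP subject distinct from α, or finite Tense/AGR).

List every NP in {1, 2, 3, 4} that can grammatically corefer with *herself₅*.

{2}

*herself* is an anaphor, so Principle A applies: it must be bound in its binding domain.
Binding domain of *herself₅*: the embedded TP, whose subject is Amara₂.
*Farida₁* c-commands the anaphor but is outside its binding domain → cannot satisfy Principle A.
*Amara₂* c-commands the anaphor within its binding domain → licit binder.
*Ingrid₃* does not c-command the anaphor → cannot bind it.
*Zara₄* does not c-command the anaphor → cannot bind it.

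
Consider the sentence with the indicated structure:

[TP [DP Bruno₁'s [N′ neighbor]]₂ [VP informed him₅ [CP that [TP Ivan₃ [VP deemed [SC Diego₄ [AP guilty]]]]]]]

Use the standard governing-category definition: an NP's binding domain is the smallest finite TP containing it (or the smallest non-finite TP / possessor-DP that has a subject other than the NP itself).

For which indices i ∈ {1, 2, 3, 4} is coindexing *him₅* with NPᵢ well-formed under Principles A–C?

{1}

*him* is a pronoun, so Principle B applies: it must be free in its binding domain.
Binding domain of *him₅*: the matrix TP, whose subject is [Bruno₁'s neighbor]₂.
*Bruno₁* and the pronoun do not c-command one another → neither Principle B nor Principle C is at stake; coindexation permitted.
*[Bruno₁'s neighbor]₂* c-commands the pronoun within its binding domain → coindexation would violate Principle B.
*Ivan₃*: the pronoun c-commands this R-expression → coindexation would violate Principle C on *Ivan₃*.
*Diego₄*: the pronoun c-commands this R-expression → coindexation would violate Principle C on *Diego₄*.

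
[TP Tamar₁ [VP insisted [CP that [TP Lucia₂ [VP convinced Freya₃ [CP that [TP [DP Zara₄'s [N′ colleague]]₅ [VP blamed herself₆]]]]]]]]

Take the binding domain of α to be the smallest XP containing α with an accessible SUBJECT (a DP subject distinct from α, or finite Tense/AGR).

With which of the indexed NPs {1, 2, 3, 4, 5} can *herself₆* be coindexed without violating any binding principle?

{5}

*herself* is an anaphor, so Principle A applies: it must be bound in its binding domain.
Binding domain of *herself₆*: the embedded TP, whose subject is [Zara₄'s colleague]₅.
*Tamar₁* c-commands the anaphor but is outside its binding domain → cannot satisfy Principle A.
*Lucia₂* c-commands the anaphor but is outside its binding domain → cannot satisfy Principle A.
*Freya₃* c-commands the anaphor but is outside its binding domain → cannot satisfy Principle A.
*Zara₄* does not c-command the anaphor → cannot bind it.
*[Zara₄'s colleague]₅* c-commands the anaphor within its binding domain → licit binder.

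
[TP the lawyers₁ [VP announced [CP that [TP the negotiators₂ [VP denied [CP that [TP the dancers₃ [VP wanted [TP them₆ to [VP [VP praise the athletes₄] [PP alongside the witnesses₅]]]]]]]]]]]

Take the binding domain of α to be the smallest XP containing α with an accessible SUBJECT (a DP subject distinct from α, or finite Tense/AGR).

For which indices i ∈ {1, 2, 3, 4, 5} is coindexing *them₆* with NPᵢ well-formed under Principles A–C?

{1, 2}

*them* is a pronoun, so Principle B applies: it must be free in its binding domain.
Binding domain of *them₆*: the embedded TP, whose subject is the dancers₃.
*the lawyers₁* c-commands the pronoun but from outside its binding domain, and is not c-commanded by it → coindexation permitted.
*the negotiators₂* c-commands the pronoun but from outside its binding domain, and is not c-commanded by it → coindexation permitted.
*the dancers₃* c-commands the pronoun within its binding domain → coindexation would violate Principle B.
*the athletes₄*: the pronoun c-commands this R-expression → coindexation would violate Principle C on *the athletes₄*.
*the witnesses₅*: the pronoun c-commands this R-expression → coindexation would violate Principle C on *the witnesses₅*.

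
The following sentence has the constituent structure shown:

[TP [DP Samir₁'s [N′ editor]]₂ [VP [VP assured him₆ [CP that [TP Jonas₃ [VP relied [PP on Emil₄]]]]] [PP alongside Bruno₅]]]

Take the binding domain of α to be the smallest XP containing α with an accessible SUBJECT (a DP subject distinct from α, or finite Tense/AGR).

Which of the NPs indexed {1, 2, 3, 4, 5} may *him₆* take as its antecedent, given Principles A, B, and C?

*him* is a pronoun, so Principle B applies: it must be free in its binding domain.
Binding domain of *him₆*: the matrix TP, whose subject is [Samir₁'s editor]₂.
*Samir₁* and the pronoun do not c-command one another → neither Principle B nor Principle C is at stake; coindexation permitted.
*[Samir₁'s editor]₂* c-commands the pronoun within its binding domain → coindexation would violate Principle B.
*Jonas₃*: the pronoun c-commands this R-expression → coindexation would violate Principle C on *Jonas₃*.
*Emil₄*: the pronoun c-commands this R-expression → coindexation would violate Principle C on *Emil₄*.
*Bruno₅* and the pronoun do not c-command one another → neither Principle B nor Principle C is at stake; coindexation permitted.

{1, 5}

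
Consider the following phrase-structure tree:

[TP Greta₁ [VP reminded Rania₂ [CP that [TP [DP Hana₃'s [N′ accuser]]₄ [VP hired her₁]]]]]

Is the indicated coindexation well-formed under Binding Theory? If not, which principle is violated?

The two coindexed NPs are *Greta₁* and *her₁*.
*her₁* is a pronoun; its binding domain is the embedded TP, whose subject is [Hana₃'s accuser]₄. Within that domain it is c-commanded only by *[Hana₃'s accuser]₄*, which carries a different index — the pronoun is free locally, so Principle B holds.
*Greta₁* is an R-expression; *her₁* does not c-command it, and no other NP shares its index, so Principle C is satisfied.
All principles are respected.

grammatical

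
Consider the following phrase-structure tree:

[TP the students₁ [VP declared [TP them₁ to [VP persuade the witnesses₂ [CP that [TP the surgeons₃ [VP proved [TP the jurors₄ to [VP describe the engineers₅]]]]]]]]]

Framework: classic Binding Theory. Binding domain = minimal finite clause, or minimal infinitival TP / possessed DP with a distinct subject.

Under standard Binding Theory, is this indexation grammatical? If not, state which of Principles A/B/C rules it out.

Principle B

The two coindexed NPs are *the students₁* and *them₁*.
*them₁* is a pronoun. Its binding domain is the matrix TP, whose subject is the students₁.
*the students₁* c-commands it within that domain and carries the same index.
The pronoun is locally bound → Principle B violation.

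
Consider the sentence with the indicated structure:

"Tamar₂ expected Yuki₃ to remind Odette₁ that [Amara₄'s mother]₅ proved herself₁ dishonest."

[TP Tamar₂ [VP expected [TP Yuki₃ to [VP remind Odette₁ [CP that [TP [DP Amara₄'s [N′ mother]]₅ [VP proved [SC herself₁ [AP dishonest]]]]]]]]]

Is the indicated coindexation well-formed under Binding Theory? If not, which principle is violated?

Principle A

The two coindexed NPs are *Odette₁* and *herself₁*.
*herself₁* is an anaphor. Principle A requires it to be bound within its binding domain — the embedded TP, whose subject is [Amara₄'s mother]₅.
Within that domain it is c-commanded by *[Amara₄'s mother]₅*, which does not share its index.
*Odette₁* does c-command the anaphor, but from outside its binding domain.
The anaphor is unbound in its domain → Principle A violation.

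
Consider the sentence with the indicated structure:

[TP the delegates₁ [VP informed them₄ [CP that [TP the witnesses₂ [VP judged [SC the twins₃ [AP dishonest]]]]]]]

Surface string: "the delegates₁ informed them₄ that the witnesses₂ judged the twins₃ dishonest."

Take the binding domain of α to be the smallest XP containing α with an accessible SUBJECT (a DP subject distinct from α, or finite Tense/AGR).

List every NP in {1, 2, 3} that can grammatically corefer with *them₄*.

*them* is a pronoun, so Principle B applies: it must be free in its binding domain.
Binding domain of *them₄*: the matrix TP, whose subject is the delegates₁.
*the delegates₁* c-commands the pronoun within its binding domain → coindexation would violate Principle B.
*the witnesses₂*: the pronoun c-commands this R-expression → coindexation would violate Principle C on *the witnesses₂*.
*the twins₃*: the pronoun c-commands this R-expression → coindexation would violate Principle C on *the twins₃*.

none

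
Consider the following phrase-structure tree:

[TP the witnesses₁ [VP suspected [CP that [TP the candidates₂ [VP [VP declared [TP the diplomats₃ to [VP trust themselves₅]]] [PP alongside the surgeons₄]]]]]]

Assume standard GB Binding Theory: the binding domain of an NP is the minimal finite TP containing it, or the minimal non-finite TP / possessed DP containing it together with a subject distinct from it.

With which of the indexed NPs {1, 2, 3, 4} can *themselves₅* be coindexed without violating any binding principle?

{3}

*themselves* is an anaphor, so Principle A applies: it must be bound in its binding domain.
Binding domain of *themselves₅*: the embedded TP, whose subject is the diplomats₃.
*the witnesses₁* c-commands the anaphor but is outside its binding domain → cannot satisfy Principle A.
*the candidates₂* c-commands the anaphor but is outside its binding domain → cannot satisfy Principle A.
*the diplomats₃* c-commands the anaphor within its binding domain → licit binder.
*the surgeons₄* does not c-command the anaphor → cannot bind it.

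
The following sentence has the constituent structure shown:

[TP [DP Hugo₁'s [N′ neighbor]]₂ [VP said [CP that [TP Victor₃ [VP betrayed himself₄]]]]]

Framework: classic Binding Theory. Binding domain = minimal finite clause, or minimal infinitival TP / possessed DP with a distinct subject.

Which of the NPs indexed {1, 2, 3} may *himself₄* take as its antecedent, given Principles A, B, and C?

*himself* is an anaphor, so Principle A applies: it must be bound in its binding domain.
Binding domain of *himself₄*: the embedded TP, whose subject is Victor₃.
*Hugo₁* does not c-command the anaphor → cannot bind it.
*[Hugo₁'s neighbor]₂* c-commands the anaphor but is outside its binding domain → cannot satisfy Principle A.
*Victor₃* c-commands the anaphor within its binding domain → licit binder.

{3}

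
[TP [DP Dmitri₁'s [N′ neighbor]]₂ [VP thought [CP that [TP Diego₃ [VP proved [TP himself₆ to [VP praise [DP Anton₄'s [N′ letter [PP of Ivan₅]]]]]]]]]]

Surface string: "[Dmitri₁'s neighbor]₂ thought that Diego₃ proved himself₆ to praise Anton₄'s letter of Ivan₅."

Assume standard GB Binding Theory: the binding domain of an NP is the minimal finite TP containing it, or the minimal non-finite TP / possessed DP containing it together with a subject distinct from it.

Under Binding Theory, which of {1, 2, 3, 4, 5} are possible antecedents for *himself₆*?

*himself* is an anaphor, so Principle A applies: it must be bound in its binding domain.
Binding domain of *himself₆*: the embedded TP, whose subject is Diego₃.
*Dmitri₁* does not c-command the anaphor → cannot bind it.
*[Dmitri₁'s neighbor]₂* c-commands the anaphor but is outside its binding domain → cannot satisfy Principle A.
*Diego₃* c-commands the anaphor within its binding domain → licit binder.
*Anton₄* does not c-command the anaphor → cannot bind it.
*Ivan₅* does not c-command the anaphor → cannot bind it.

{3}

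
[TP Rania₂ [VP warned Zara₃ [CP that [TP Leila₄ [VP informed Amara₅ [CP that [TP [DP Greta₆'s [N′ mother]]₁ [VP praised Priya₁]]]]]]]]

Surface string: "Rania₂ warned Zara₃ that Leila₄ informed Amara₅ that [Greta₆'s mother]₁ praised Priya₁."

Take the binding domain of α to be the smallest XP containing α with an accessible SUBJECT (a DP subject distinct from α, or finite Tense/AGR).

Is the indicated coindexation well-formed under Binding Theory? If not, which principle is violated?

Principle C

The two coindexed NPs are *[Greta₆'s mother]₁* and *Priya₁*.
*Priya₁* is an R-expression. Principle C requires it to be free everywhere.
*[Greta₆'s mother]₁* c-commands it and carries the same index.
The R-expression is bound → Principle C violation.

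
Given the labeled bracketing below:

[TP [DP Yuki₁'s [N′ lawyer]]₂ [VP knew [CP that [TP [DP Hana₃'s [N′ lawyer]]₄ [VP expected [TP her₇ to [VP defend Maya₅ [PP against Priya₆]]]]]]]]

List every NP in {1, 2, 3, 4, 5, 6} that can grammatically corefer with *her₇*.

{1, 2, 3}

*her* is a pronoun, so Principle B applies: it must be free in its binding domain.
Binding domain of *her₇*: the embedded TP, whose subject is [Hana₃'s lawyer]₄.
*Yuki₁* and the pronoun do not c-command one another → neither Principle B nor Principle C is at stake; coindexation permitted.
*[Yuki₁'s lawyer]₂* c-commands the pronoun but from outside its binding domain, and is not c-commanded by it → coindexation permitted.
*Hana₃* and the pronoun do not c-command one another → neither Principle B nor Principle C is at stake; coindexation permitted.
*[Hana₃'s lawyer]₄* c-commands the pronoun within its binding domain → coindexation would violate Principle B.
*Maya₅*: the pronoun c-commands this R-expression → coindexation would violate Principle C on *Maya₅*.
*Priya₆*: the pronoun c-commands this R-expression → coindexation would violate Principle C on *Priya₆*.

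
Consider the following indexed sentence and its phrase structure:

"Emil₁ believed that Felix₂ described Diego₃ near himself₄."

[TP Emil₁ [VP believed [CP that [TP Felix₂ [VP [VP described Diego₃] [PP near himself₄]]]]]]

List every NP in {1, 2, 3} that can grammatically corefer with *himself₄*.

*himself* is an anaphor, so Principle A applies: it must be bound in its binding domain.
Binding domain of *himself₄*: the embedded TP, whose subject is Felix₂.
*Emil₁* c-commands the anaphor but is outside its binding domain → cannot satisfy Principle A.
*Felix₂* c-commands the anaphor within its binding domain → licit binder.
*Diego₃* does not c-command the anaphor → cannot bind it.

{2}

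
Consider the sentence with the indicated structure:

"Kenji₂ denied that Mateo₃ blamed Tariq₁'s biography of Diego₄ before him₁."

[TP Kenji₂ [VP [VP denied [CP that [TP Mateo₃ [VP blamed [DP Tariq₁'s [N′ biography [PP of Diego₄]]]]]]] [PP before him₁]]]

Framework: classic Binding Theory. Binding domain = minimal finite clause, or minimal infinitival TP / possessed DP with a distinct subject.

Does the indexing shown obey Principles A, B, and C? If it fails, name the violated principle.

The two coindexed NPs are *Tariq₁* and *him₁*.
*him₁* is a pronoun; its binding domain is the matrix TP, whose subject is Kenji₂. Within that domain it is c-commanded only by *Kenji₂*, which carries a different index — the pronoun is free locally, so Principle B holds.
*Tariq₁* is an R-expression; *him₁* does not c-command it, and no other NP shares its index, so Principle C is satisfied.
All principles are respected.

grammatical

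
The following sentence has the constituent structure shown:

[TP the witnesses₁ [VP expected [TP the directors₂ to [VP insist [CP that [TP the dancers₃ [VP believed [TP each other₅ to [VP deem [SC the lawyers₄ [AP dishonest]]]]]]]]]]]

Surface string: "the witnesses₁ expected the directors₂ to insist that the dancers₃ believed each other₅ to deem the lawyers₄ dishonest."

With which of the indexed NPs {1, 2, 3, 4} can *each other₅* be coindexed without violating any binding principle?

{3}

*each other* is an anaphor, so Principle A applies: it must be bound in its binding domain.
Binding domain of *each other₅*: the embedded TP, whose subject is the dancers₃.
*the witnesses₁* c-commands the anaphor but is outside its binding domain → cannot satisfy Principle A.
*the directors₂* c-commands the anaphor but is outside its binding domain → cannot satisfy Principle A.
*the dancers₃* c-commands the anaphor within its binding domain → licit binder.
*the lawyers₄* does not c-command the anaphor → cannot bind it.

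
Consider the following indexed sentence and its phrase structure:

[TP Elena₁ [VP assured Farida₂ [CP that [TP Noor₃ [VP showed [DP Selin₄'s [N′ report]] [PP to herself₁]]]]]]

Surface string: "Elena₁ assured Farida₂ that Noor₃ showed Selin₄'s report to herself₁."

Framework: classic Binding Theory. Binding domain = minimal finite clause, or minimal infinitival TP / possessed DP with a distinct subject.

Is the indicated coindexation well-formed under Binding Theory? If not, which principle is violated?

Principle A

The two coindexed NPs are *Elena₁* and *herself₁*.
*herself₁* is an anaphor. Principle A requires it to be bound within its binding domain — the embedded TP, whose subject is Noor₃.
Within that domain it is c-commanded by *Noor₃*, which does not share its index.
*Elena₁* does c-command the anaphor, but from outside its binding domain.
The anaphor is unbound in its domain → Principle A violation.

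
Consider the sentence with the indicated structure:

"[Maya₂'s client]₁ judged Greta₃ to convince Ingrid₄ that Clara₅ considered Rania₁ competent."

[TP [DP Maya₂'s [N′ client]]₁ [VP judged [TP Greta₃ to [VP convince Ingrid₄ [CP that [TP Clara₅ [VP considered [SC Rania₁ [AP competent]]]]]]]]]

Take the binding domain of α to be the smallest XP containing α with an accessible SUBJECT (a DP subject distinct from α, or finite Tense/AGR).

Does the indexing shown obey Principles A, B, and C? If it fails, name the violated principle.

Principle C

The two coindexed NPs are *[Maya₂'s client]₁* and *Rania₁*.
*Rania₁* is an R-expression. Principle C requires it to be free everywhere.
*[Maya₂'s client]₁* c-commands it and carries the same index.
The R-expression is bound → Principle C violation.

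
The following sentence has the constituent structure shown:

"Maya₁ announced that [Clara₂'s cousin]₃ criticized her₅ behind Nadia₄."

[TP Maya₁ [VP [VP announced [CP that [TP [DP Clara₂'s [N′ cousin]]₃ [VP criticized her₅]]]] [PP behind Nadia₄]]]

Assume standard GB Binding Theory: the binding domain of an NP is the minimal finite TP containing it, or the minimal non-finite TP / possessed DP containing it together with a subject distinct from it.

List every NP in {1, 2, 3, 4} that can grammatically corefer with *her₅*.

*her* is a pronoun, so Principle B applies: it must be free in its binding domain.
Binding domain of *her₅*: the embedded TP, whose subject is [Clara₂'s cousin]₃.
*Maya₁* c-commands the pronoun but from outside its binding domain, and is not c-commanded by it → coindexation permitted.
*Clara₂* and the pronoun do not c-command one another → neither Principle B nor Principle C is at stake; coindexation permitted.
*[Clara₂'s cousin]₃* c-commands the pronoun within its binding domain → coindexation would violate Principle B.
*Nadia₄* and the pronoun do not c-command one another → neither Principle B nor Principle C is at stake; coindexation permitted.

{1, 2, 4}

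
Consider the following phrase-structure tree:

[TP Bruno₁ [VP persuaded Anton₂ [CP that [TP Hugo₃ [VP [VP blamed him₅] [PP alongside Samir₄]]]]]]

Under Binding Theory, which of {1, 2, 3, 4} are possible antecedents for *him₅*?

{1, 2, 4}

*him* is a pronoun, so Principle B applies: it must be free in its binding domain.
Binding domain of *him₅*: the embedded TP, whose subject is Hugo₃.
*Bruno₁* c-commands the pronoun but from outside its binding domain, and is not c-commanded by it → coindexation permitted.
*Anton₂* c-commands the pronoun but from outside its binding domain, and is not c-commanded by it → coindexation permitted.
*Hugo₃* c-commands the pronoun within its binding domain → coindexation would violate Principle B.
*Samir₄* and the pronoun do not c-command one another → neither Principle B nor Principle C is at stake; coindexation permitted.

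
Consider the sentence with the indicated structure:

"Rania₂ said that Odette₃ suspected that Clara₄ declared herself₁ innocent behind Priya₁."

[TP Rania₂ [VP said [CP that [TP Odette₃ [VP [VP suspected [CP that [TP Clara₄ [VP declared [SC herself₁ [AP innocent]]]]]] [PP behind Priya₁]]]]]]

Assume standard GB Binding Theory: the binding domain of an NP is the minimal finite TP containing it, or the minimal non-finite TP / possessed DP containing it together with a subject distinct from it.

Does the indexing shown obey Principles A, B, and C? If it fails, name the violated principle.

The two coindexed NPs are *Priya₁* and *herself₁*.
*herself₁* is an anaphor. Principle A requires it to be bound within its binding domain — the embedded TP, whose subject is Clara₄.
Within that domain it is c-commanded by *Clara₄*, which does not share its index.
*Priya₁* does not c-command the anaphor at all.
The anaphor is unbound in its domain → Principle A violation.

Principle A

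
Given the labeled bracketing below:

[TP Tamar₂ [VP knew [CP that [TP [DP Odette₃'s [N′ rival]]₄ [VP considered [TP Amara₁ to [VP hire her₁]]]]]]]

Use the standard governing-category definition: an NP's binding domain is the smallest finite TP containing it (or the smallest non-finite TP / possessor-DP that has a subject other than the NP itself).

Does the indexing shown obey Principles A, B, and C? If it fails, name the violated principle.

Principle B

The two coindexed NPs are *Amara₁* and *her₁*.
*her₁* is a pronoun. Its binding domain is the embedded TP, whose subject is Amara₁.
*Amara₁* c-commands it within that domain and carries the same index.
The pronoun is locally bound → Principle B violation.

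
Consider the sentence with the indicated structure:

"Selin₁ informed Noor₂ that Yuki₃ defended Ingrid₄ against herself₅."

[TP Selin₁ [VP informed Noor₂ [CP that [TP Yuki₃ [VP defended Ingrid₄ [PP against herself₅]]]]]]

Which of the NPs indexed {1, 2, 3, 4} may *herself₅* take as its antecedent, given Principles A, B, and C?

{3, 4}

*herself* is an anaphor, so Principle A applies: it must be bound in its binding domain.
Binding domain of *herself₅*: the embedded TP, whose subject is Yuki₃.
*Selin₁* c-commands the anaphor but is outside its binding domain → cannot satisfy Principle A.
*Noor₂* c-commands the anaphor but is outside its binding domain → cannot satisfy Principle A.
*Yuki₃* c-commands the anaphor within its binding domain → licit binder.
*Ingrid₄* c-commands the anaphor within its binding domain → licit binder.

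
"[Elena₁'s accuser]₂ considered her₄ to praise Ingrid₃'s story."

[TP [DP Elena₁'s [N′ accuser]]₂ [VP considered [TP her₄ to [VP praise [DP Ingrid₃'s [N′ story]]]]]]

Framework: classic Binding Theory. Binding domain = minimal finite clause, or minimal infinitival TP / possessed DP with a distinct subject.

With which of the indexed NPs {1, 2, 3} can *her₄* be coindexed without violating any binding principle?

{1}

*her* is a pronoun, so Principle B applies: it must be free in its binding domain.
Binding domain of *her₄*: the matrix TP, whose subject is [Elena₁'s accuser]₂.
*Elena₁* and the pronoun do not c-command one another → neither Principle B nor Principle C is at stake; coindexation permitted.
*[Elena₁'s accuser]₂* c-commands the pronoun within its binding domain → coindexation would violate Principle B.
*Ingrid₃*: the pronoun c-commands this R-expression → coindexation would violate Principle C on *Ingrid₃*.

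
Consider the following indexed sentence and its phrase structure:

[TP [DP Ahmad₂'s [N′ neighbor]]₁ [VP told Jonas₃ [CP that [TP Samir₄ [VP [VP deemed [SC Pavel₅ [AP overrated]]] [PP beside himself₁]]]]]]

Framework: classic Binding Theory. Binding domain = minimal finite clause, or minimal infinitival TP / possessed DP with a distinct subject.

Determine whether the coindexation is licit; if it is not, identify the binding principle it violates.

Principle A

The two coindexed NPs are *[Ahmad₂'s neighbor]₁* and *himself₁*.
*himself₁* is an anaphor. Principle A requires it to be bound within its binding domain — the embedded TP, whose subject is Samir₄.
Within that domain it is c-commanded by *Samir₄*, which does not share its index.
*[Ahmad₂'s neighbor]₁* does c-command the anaphor, but from outside its binding domain.
The anaphor is unbound in its domain → Principle A violation.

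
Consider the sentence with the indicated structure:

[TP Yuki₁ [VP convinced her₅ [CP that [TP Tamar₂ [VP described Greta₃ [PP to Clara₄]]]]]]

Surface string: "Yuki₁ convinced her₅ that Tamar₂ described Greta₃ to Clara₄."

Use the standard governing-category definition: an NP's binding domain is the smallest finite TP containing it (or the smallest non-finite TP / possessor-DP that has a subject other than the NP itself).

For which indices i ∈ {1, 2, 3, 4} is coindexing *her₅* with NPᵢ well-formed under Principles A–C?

*her* is a pronoun, so Principle B applies: it must be free in its binding domain.
Binding domain of *her₅*: the matrix TP, whose subject is Yuki₁.
*Yuki₁* c-commands the pronoun within its binding domain → coindexation would violate Principle B.
*Tamar₂*: the pronoun c-commands this R-expression → coindexation would violate Principle C on *Tamar₂*.
*Greta₃*: the pronoun c-commands this R-expression → coindexation would violate Principle C on *Greta₃*.
*Clara₄*: the pronoun c-commands this R-expression → coindexation would violate Principle C on *Clara₄*.

none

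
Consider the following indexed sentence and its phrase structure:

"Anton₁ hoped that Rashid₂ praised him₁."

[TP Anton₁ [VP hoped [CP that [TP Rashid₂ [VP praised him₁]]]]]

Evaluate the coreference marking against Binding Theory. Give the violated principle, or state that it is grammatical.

The two coindexed NPs are *Anton₁* and *him₁*.
*him₁* is a pronoun; its binding domain is the embedded TP, whose subject is Rashid₂. Within that domain it is c-commanded only by *Rashid₂*, which carries a different index — the pronoun is free locally, so Principle B holds.
*Anton₁* is an R-expression; *him₁* does not c-command it, and no other NP shares its index, so Principle C is satisfied.
All principles are respected.

grammatical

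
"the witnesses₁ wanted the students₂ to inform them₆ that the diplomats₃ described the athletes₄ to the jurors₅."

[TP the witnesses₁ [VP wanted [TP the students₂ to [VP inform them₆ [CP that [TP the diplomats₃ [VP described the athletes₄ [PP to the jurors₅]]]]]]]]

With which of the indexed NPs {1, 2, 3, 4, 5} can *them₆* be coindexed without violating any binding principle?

{1}

*them* is a pronoun, so Principle B applies: it must be free in its binding domain.
Binding domain of *them₆*: the embedded TP, whose subject is the students₂.
*the witnesses₁* c-commands the pronoun but from outside its binding domain, and is not c-commanded by it → coindexation permitted.
*the students₂* c-commands the pronoun within its binding domain → coindexation would violate Principle B.
*the diplomats₃*: the pronoun c-commands this R-expression → coindexation would violate Principle C on *the diplomats₃*.
*the athletes₄*: the pronoun c-commands this R-expression → coindexation would violate Principle C on *the athletes₄*.
*the jurors₅*: the pronoun c-commands this R-expression → coindexation would violate Principle C on *the jurors₅*.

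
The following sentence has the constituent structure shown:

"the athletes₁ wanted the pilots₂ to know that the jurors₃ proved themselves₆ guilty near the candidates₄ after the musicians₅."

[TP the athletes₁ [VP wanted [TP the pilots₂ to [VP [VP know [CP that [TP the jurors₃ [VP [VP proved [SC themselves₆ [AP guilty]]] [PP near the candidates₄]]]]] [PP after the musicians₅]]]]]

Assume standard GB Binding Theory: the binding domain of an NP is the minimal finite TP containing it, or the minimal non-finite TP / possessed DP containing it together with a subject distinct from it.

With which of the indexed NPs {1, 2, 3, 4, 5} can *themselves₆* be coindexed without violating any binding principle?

{3}

*themselves* is an anaphor, so Principle A applies: it must be bound in its binding domain.
Binding domain of *themselves₆*: the embedded TP, whose subject is the jurors₃.
*the athletes₁* c-commands the anaphor but is outside its binding domain → cannot satisfy Principle A.
*the pilots₂* c-commands the anaphor but is outside its binding domain → cannot satisfy Principle A.
*the jurors₃* c-commands the anaphor within its binding domain → licit binder.
*the candidates₄* does not c-command the anaphor → cannot bind it.
*the musicians₅* does not c-command the anaphor → cannot bind it.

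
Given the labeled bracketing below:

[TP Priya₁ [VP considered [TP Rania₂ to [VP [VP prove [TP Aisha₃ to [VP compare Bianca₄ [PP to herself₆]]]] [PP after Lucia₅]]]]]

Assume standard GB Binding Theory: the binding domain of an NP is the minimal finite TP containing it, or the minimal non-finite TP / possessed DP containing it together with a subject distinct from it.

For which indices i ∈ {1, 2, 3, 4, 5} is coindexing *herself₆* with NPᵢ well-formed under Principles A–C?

{3, 4}

*herself* is an anaphor, so Principle A applies: it must be bound in its binding domain.
Binding domain of *herself₆*: the embedded TP, whose subject is Aisha₃.
*Priya₁* c-commands the anaphor but is outside its binding domain → cannot satisfy Principle A.
*Rania₂* c-commands the anaphor but is outside its binding domain → cannot satisfy Principle A.
*Aisha₃* c-commands the anaphor within its binding domain → licit binder.
*Bianca₄* c-commands the anaphor within its binding domain → licit binder.
*Lucia₅* does not c-command the anaphor → cannot bind it.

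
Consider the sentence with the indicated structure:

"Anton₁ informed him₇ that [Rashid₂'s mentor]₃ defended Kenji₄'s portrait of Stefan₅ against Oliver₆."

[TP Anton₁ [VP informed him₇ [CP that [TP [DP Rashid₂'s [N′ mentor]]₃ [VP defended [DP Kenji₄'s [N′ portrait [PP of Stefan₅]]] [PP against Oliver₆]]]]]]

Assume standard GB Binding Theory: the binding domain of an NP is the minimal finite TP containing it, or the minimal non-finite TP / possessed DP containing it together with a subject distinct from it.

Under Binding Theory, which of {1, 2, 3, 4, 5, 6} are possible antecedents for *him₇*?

none

*him* is a pronoun, so Principle B applies: it must be free in its binding domain.
Binding domain of *him₇*: the matrix TP, whose subject is Anton₁.
*Anton₁* c-commands the pronoun within its binding domain → coindexation would violate Principle B.
*Rashid₂*: the pronoun c-commands this R-expression → coindexation would violate Principle C on *Rashid₂*.
*[Rashid₂'s mentor]₃*: the pronoun c-commands this R-expression → coindexation would violate Principle C on *[Rashid₂'s mentor]₃*.
*Kenji₄*: the pronoun c-commands this R-expression → coindexation would violate Principle C on *Kenji₄*.
*Stefan₅*: the pronoun c-commands this R-expression → coindexation would violate Principle C on *Stefan₅*.
*Oliver₆*: the pronoun c-commands this R-expression → coindexation would violate Principle C on *Oliver₆*.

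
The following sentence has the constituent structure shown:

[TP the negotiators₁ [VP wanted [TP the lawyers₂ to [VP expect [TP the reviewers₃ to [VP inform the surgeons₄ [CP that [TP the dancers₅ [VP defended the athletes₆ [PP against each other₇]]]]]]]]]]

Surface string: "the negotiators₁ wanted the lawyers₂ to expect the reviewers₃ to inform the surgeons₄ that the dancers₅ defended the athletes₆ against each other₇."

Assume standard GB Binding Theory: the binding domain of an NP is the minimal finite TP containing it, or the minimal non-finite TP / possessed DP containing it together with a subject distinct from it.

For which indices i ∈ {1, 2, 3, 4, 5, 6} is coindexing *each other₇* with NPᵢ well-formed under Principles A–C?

{5, 6}

*each other* is an anaphor, so Principle A applies: it must be bound in its binding domain.
Binding domain of *each other₇*: the embedded TP, whose subject is the dancers₅.
*the negotiators₁* c-commands the anaphor but is outside its binding domain → cannot satisfy Principle A.
*the lawyers₂* c-commands the anaphor but is outside its binding domain → cannot satisfy Principle A.
*the reviewers₃* c-commands the anaphor but is outside its binding domain → cannot satisfy Principle A.
*the surgeons₄* c-commands the anaphor but is outside its binding domain → cannot satisfy Principle A.
*the dancers₅* c-commands the anaphor within its binding domain → licit binder.
*the athletes₆* c-commands the anaphor within its binding domain → licit binder.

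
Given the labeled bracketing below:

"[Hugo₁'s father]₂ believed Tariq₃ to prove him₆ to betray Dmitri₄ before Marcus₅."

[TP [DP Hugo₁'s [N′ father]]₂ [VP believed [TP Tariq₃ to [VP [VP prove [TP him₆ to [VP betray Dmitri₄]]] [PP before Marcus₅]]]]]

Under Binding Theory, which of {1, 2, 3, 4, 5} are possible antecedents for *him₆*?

*him* is a pronoun, so Principle B applies: it must be free in its binding domain.
Binding domain of *him₆*: the embedded TP, whose subject is Tariq₃.
*Hugo₁* and the pronoun do not c-command one another → neither Principle B nor Principle C is at stake; coindexation permitted.
*[Hugo₁'s father]₂* c-commands the pronoun but from outside its binding domain, and is not c-commanded by it → coindexation permitted.
*Tariq₃* c-commands the pronoun within its binding domain → coindexation would violate Principle B.
*Dmitri₄*: the pronoun c-commands this R-expression → coindexation would violate Principle C on *Dmitri₄*.
*Marcus₅* and the pronoun do not c-command one another → neither Principle B nor Principle C is at stake; coindexation permitted.

{1, 2, 5}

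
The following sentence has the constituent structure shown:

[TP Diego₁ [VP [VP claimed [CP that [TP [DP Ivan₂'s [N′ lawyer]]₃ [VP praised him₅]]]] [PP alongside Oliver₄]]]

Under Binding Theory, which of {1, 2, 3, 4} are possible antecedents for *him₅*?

*him* is a pronoun, so Principle B applies: it must be free in its binding domain.
Binding domain of *him₅*: the embedded TP, whose subject is [Ivan₂'s lawyer]₃.
*Diego₁* c-commands the pronoun but from outside its binding domain, and is not c-commanded by it → coindexation permitted.
*Ivan₂* and the pronoun do not c-command one another → neither Principle B nor Principle C is at stake; coindexation permitted.
*[Ivan₂'s lawyer]₃* c-commands the pronoun within its binding domain → coindexation would violate Principle B.
*Oliver₄* and the pronoun do not c-command one another → neither Principle B nor Principle C is at stake; coindexation permitted.

{1, 2, 4}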